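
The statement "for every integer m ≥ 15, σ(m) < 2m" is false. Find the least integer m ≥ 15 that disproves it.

We need the least integer m ≥ 15 for which the claim fails.
m = 15: σ(15) = 24; 24 < 30.
m = 16: σ(16) = 31; 31 < 32.
m = 17: σ(17) = 18; 18 < 34.
m = 18: σ(18) = 39; 39 ≥ 36.
So m = 18 is the smallest counterexample.

m = 18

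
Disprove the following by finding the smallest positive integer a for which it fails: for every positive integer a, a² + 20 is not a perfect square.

We need the least positive integer a for which a² + 20 is a perfect square.
a = 1: 1² + 20 = 21, not a perfect square.
a = 2: 2² + 20 = 24, not a perfect square.
a = 3: 3² + 20 = 29, not a perfect square.
a = 4: 4² + 20 = 36 = 6², a perfect square.
Hence a = 4 is a counterexample.

a = 4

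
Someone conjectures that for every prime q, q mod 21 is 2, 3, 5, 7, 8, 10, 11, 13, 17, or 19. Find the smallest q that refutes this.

q = 37

We need the least prime q for which the claim fails.
For q = 2, 3, 5, 7, …, 23, 29, 31 the conclusion holds.
q = 37: 37 mod 21 = 16 — not in {2, 3, 5, 7, 8, 10, 11, 13, 17, 19}.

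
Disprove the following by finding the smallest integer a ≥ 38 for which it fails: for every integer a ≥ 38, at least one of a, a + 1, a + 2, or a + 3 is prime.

a = 48

We need the least integer a ≥ 38 for which a, a + 1, a + 2, a + 3 are all composite.
For a = 38, 39, 40, 41, 42, 43, 44, 45, 46, 47 the conclusion holds.
a = 48: 48 = 2 × 24; 49 = 7 × 7; 50 = 2 × 25; 51 = 3 × 17 — all composite.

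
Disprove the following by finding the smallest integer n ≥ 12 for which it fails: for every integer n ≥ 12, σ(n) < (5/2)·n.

We need the least integer n ≥ 12 for which the claim fails.
The first 12 eligible values, up to n = 23, all satisfy the conclusion.
n = 24: σ(24) = 60; 60 ≥ 60.
Hence n = 24 is a counterexample.

n = 24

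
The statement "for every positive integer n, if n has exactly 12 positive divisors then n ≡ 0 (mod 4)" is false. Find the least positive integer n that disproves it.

n = 90

We need the least positive integer n for which n has exactly 12 positive divisors but the claim fails.
For n = 60, 72, 84 the conclusion holds.
n = 90: τ(90) = 12; 90 ≡ 2 (mod 4).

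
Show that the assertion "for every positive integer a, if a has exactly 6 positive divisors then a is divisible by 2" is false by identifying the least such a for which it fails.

Check each positive integer a in order until a has exactly 6 positive divisors but a is not divisible by 2.
For a = 12, 18, 20, 28, 32, 44 the conclusion holds.
a = 45: τ(45) = 6; 45 mod 2 = 1.
Hence a = 45 is a counterexample.

a = 45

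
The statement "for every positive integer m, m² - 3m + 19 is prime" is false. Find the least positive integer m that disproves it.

m = 18

For m = 1, 2, 3, 4, …, 15, 16, 17 the conclusion holds.
m = 18: m² - 3m + 19 = 289 = 17 × 17, composite.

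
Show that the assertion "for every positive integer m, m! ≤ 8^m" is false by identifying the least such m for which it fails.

m = 20

Check each positive integer m in order until m! > 8^m.
For m = 1, 2, 3, 4, …, 17, 18, 19 the conclusion holds.
m = 20: m! = 2432902008176640000 and 8^m = 1152921504606846976, so 2432902008176640000 > 1152921504606846976.
So m = 20 is the smallest counterexample.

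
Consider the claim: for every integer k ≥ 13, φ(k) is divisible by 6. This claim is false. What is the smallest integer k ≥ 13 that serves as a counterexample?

k = 15

A counterexample is any integer k ≥ 13 such that φ(k) is not divisible by 6; we check each in order.
For k = 13, 14 the conclusion holds.
k = 15: φ(15) = 8; 8 mod 6 = 2.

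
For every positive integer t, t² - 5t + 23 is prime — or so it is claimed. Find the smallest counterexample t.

For t = 1, 2, 3, 4, …, 16, 17, 18 the conclusion holds.
t = 19: t² - 5t + 23 = 289 = 17 × 17, composite.

t = 19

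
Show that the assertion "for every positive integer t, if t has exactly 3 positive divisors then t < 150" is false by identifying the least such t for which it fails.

Check each positive integer t in order until t has exactly 3 positive divisors but the claim fails.
t = 4: τ(4) = 3; 4 < 150.
t = 9: τ(9) = 3; 9 < 150.
t = 25: τ(25) = 3; 25 < 150.
t = 49: τ(49) = 3; 49 < 150.
t = 121: τ(121) = 3; 121 < 150.
t = 169: τ(169) = 3; 169 ≥ 150.
Hence t = 169 is a counterexample.

t = 169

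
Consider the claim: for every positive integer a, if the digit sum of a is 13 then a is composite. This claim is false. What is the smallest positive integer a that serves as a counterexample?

We need the least positive integer a for which the digit sum of a is 13 but a is prime.
a = 49: digit sum 13; 49 is composite.
a = 58: digit sum 13; 58 is composite.
a = 67: digit sum 13; 67 is prime, not composite.
Hence a = 67 is a counterexample.

a = 67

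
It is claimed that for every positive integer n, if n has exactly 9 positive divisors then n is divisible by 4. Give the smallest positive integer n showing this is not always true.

n = 225

Check each positive integer n in order until n has exactly 9 positive divisors but n is not divisible by 4.
n = 36: τ(36) = 9; 36 mod 4 = 0.
n = 100: τ(100) = 9; 100 mod 4 = 0.
n = 196: τ(196) = 9; 196 mod 4 = 0.
n = 225: τ(225) = 9; 225 mod 4 = 1.
Thus n = 225 disproves the claim, and no smaller n works.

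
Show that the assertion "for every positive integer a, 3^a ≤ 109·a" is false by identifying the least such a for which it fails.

a = 6

Check each positive integer a in order until 3^a > 109·a.
For a = 1, 2, 3, 4, 5 the conclusion holds.
a = 6: 3^a = 729 and 109·a = 654, so 729 > 654.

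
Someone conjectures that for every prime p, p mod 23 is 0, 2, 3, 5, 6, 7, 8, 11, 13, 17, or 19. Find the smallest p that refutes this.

p = 37

The first 11 eligible values, up to p = 31, all satisfy the conclusion.
p = 37: 37 mod 23 = 14 — not in {0, 2, 3, 5, 6, 7, 8, 11, 13, 17, 19}.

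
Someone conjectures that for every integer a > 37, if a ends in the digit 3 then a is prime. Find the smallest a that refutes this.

a = 63

A counterexample is any integer a > 37 such that a ends in the digit 3 but a is not prime; we check each in order.
a = 43: 43 ends in 3 and is prime.
a = 53: 53 ends in 3 and is prime.
a = 63: 63 ends in 3; 63 = 3 × 21, composite.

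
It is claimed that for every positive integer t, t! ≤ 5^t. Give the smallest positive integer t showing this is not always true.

t = 12

Check each positive integer t in order until t! > 5^t.
For t = 1, 2, 3, 4, …, 9, 10, 11 the conclusion holds.
t = 12: t! = 479001600 and 5^t = 244140625, so 479001600 > 244140625.
Hence t = 12 is a counterexample.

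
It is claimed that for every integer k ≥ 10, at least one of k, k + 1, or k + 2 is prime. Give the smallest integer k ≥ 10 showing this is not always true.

k = 14

We need the least integer k ≥ 10 for which k, k + 1, k + 2 are all composite.
For k = 10, 11, 12, 13 the conclusion holds.
k = 14: 14 = 2 × 7; 15 = 3 × 5; 16 = 2 × 8 — all composite.
So k = 14 is the smallest counterexample.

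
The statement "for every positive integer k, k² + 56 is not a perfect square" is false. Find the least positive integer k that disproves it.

A counterexample is any positive integer k such that k² + 56 is a perfect square; we check each in order.
For k = 1, 2, 3, 4 the conclusion holds.
k = 5: 5² + 56 = 81 = 9², a perfect square.

k = 5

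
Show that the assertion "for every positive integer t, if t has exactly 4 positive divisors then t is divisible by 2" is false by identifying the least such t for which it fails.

t = 15

A counterexample is any positive integer t such that t has exactly 4 positive divisors but t is not divisible by 2; we check each in order.
The first 4 eligible values, up to t = 14, all satisfy the conclusion.
t = 15: τ(15) = 4; 15 mod 2 = 1.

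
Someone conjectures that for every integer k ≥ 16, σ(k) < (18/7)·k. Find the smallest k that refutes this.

k = 48

Check each integer k ≥ 16 in order until the claim fails.
For k = 16, 17, 18, 19, …, 45, 46, 47 the conclusion holds.
k = 48: σ(48) = 124; 124 ≥ 864/7.
So k = 48 is the smallest counterexample.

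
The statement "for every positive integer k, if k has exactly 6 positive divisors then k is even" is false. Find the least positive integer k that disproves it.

Check each positive integer k in order until k has exactly 6 positive divisors but k is odd.
The first 6 eligible values, up to k = 44, all satisfy the conclusion.
k = 45: divisors of 45: 1, 3, 5, 9, 15, 45; 45 is odd.

k = 45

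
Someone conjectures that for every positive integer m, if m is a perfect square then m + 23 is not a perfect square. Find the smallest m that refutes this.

m = 121

A counterexample is any positive integer m such that m is a perfect square but m + 23 is a perfect square; we check each in order.
For m = 1, 4, 9, 16, 25, 36, 49, 64, 81, 100 the conclusion holds.
m = 121: 121 = 11² and 121 + 23 = 144 = 12².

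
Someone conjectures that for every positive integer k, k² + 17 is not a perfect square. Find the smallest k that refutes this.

k = 8

Check each positive integer k in order until k² + 17 is a perfect square.
The first 7 eligible values, up to k = 7, all satisfy the conclusion.
k = 8: 8² + 17 = 81 = 9², a perfect square.
Hence k = 8 is a counterexample.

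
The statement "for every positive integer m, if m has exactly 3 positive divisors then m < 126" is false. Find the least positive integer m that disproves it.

m = 169

m = 4: τ(4) = 3; 4 < 126.
m = 9: τ(9) = 3; 9 < 126.
m = 25: τ(25) = 3; 25 < 126.
m = 49: τ(49) = 3; 49 < 126.
m = 121: τ(121) = 3; 121 < 126.
m = 169: τ(169) = 3; 169 ≥ 126.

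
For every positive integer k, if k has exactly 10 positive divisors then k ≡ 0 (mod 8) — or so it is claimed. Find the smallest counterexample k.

k = 162

We need the least positive integer k for which k has exactly 10 positive divisors but the claim fails.
For k = 48, 80, 112 the conclusion holds.
k = 162: τ(162) = 10; 162 ≡ 2 (mod 8).
Hence k = 162 is a counterexample.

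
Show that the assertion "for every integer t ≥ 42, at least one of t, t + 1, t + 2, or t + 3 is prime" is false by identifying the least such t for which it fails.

t = 48

A counterexample is any integer t ≥ 42 such that t, t + 1, t + 2, t + 3 are all composite; we check each in order.
t = 42: 43 is prime.
t = 43: 43 is prime.
t = 44: 47 is prime.
t = 45: 47 is prime.
t = 46: 47 is prime.
t = 47: 47 is prime.
t = 48: 48 = 2 × 24; 49 = 7 × 7; 50 = 2 × 25; 51 = 3 × 17 — all composite.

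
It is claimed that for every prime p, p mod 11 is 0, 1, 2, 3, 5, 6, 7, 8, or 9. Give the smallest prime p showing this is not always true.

p = 37

The first 11 eligible values, up to p = 31, all satisfy the conclusion.
p = 37: 37 mod 11 = 4 — not in {0, 1, 2, 3, 5, 6, 7, 8, 9}.
Hence p = 37 is a counterexample.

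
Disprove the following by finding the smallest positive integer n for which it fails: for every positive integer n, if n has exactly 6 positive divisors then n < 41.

We need the least positive integer n for which n has exactly 6 positive divisors but the claim fails.
For n = 12, 18, 20, 28, 32 the conclusion holds.
n = 44: τ(44) = 6; 44 ≥ 41.

n = 44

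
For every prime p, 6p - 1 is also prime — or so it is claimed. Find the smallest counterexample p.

p = 11

Check each prime p in order until 6p - 1 is not prime.
p = 2: 6p - 1 = 11, prime.
p = 3: 6p - 1 = 17, prime.
p = 5: 6p - 1 = 29, prime.
p = 7: 6p - 1 = 41, prime.
p = 11: 6p - 1 = 65 = 5 × 13, not prime.
So p = 11 is the smallest counterexample.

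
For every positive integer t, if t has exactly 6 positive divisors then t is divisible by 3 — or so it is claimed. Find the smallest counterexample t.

t = 20

A counterexample is any positive integer t such that t has exactly 6 positive divisors but t is not divisible by 3; we check each in order.
t = 12: τ(12) = 6; 12 mod 3 = 0.
t = 18: τ(18) = 6; 18 mod 3 = 0.
t = 20: τ(20) = 6; 20 mod 3 = 2.
So t = 20 is the smallest counterexample.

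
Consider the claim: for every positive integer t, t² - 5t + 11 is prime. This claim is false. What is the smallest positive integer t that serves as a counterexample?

We need the least positive integer t for which t² - 5t + 11 is not prime.
For t = 1, 2, 3, 4, 5, 6 the conclusion holds.
t = 7: t² - 5t + 11 = 25 = 5 × 5, composite.
Thus t = 7 disproves the claim, and no smaller t works.

t = 7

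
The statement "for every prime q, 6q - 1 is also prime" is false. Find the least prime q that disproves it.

A counterexample is any prime q such that 6q - 1 is not prime; we check each in order.
For q = 2, 3, 5, 7 the conclusion holds.
q = 11: 6q - 1 = 65 = 5 × 13, not prime.

q = 11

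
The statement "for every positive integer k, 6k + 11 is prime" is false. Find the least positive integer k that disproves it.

For k = 1, 2, 3 the conclusion holds.
k = 4: 6k + 11 = 35 = 5 × 7, composite.
Thus k = 4 disproves the claim, and no smaller k works.

k = 4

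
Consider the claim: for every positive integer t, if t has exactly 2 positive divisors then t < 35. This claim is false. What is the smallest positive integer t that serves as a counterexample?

t = 37

For t = 2, 3, 5, 7, …, 23, 29, 31 the conclusion holds.
t = 37: τ(37) = 2; 37 ≥ 35.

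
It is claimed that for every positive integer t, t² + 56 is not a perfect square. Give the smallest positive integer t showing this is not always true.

t = 5

We need the least positive integer t for which t² + 56 is a perfect square.
For t = 1, 2, 3, 4 the conclusion holds.
t = 5: 5² + 56 = 81 = 9², a perfect square.
So t = 5 is the smallest counterexample.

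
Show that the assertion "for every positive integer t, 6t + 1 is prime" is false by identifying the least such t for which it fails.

t = 1: 6t + 1 = 7, prime.
t = 2: 6t + 1 = 13, prime.
t = 3: 6t + 1 = 19, prime.
t = 4: 6t + 1 = 25 = 5 × 5, composite.

t = 4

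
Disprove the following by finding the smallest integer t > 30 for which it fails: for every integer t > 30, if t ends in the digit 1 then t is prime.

For t = 31, 41 the conclusion holds.
t = 51: 51 ends in 1; 51 = 3 × 17, composite.
So t = 51 is the smallest counterexample.

t = 51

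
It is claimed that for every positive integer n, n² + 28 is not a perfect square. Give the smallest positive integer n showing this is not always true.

n = 6

A counterexample is any positive integer n such that n² + 28 is a perfect square; we check each in order.
The first 5 eligible values, up to n = 5, all satisfy the conclusion.
n = 6: 6² + 28 = 64 = 8², a perfect square.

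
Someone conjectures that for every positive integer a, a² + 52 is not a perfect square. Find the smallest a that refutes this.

a = 12

A counterexample is any positive integer a such that a² + 52 is a perfect square; we check each in order.
For a = 1, 2, 3, 4, …, 9, 10, 11 the conclusion holds.
a = 12: 12² + 52 = 196 = 14², a perfect square.
Hence a = 12 is a counterexample.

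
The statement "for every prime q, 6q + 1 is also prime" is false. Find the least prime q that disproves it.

A counterexample is any prime q such that 6q + 1 is not prime; we check each in order.
For q = 2, 3, 5, 7, 11, 13, 17 the conclusion holds.
q = 19: 6q + 1 = 115 = 5 × 23, not prime.

q = 19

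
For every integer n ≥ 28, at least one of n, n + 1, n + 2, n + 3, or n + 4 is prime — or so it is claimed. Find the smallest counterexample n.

n = 32

n = 28: 29 is prime.
n = 29: 29 is prime.
n = 30: 31 is prime.
n = 31: 31 is prime.
n = 32: 32 = 2 × 16; 33 = 3 × 11; 34 = 2 × 17; 35 = 5 × 7; 36 = 2 × 18 — all composite.
Hence n = 32 is a counterexample.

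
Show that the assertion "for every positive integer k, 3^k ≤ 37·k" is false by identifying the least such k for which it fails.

k = 5

We need the least positive integer k for which 3^k > 37·k.
The first 4 eligible values, up to k = 4, all satisfy the conclusion.
k = 5: 3^k = 243 and 37·k = 185, so 243 > 185.
Thus k = 5 disproves the claim, and no smaller k works.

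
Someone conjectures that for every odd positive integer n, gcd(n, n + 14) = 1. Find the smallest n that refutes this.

n = 7

n = 1: gcd(1, 15) = 1.
n = 3: gcd(3, 17) = 1.
n = 5: gcd(5, 19) = 1.
n = 7: gcd(7, 21) = 7.
Thus n = 7 disproves the claim, and no smaller n works.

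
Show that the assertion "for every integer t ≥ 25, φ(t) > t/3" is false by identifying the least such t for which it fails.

t = 30

t = 25: φ(25) = 20 and 25/3 = 25/3, so φ(25) > 25/3.
t = 26: φ(26) = 12 and 26/3 = 26/3, so φ(26) > 26/3.
t = 27: φ(27) = 18 and 27/3 = 9, so φ(27) > 27/3.
t = 28: φ(28) = 12 and 28/3 = 28/3, so φ(28) > 28/3.
t = 29: φ(29) = 28 and 29/3 = 29/3, so φ(29) > 29/3.
t = 30: φ(30) = 8 and 30/3 = 10, so φ(30) ≤ 30/3.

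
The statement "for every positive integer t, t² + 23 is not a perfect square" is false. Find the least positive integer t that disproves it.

t = 11

Check each positive integer t in order until t² + 23 is a perfect square.
The first 10 eligible values, up to t = 10, all satisfy the conclusion.
t = 11: 11² + 23 = 144 = 12², a perfect square.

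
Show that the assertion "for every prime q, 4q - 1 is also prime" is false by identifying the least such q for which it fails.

q = 7

A counterexample is any prime q such that 4q - 1 is not prime; we check each in order.
For q = 2, 3, 5 the conclusion holds.
q = 7: 4q - 1 = 27 = 3 × 9, not prime.
Hence q = 7 is a counterexample.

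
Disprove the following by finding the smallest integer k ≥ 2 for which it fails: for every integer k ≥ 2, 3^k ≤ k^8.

k = 23

For k = 2, 3, 4, 5, …, 20, 21, 22 the conclusion holds.
k = 23: 3^k = 94143178827 and k^8 = 78310985281, so 94143178827 > 78310985281.
So k = 23 is the smallest counterexample.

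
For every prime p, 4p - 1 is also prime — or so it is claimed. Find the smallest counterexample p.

p = 7

We need the least prime p for which 4p - 1 is not prime.
For p = 2, 3, 5 the conclusion holds.
p = 7: 4p - 1 = 27 = 3 × 9, not prime.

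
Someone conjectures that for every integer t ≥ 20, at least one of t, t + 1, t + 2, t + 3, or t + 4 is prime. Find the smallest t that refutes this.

Check each integer t ≥ 20 in order until t, t + 1, t + 2, t + 3, t + 4 are all composite.
t = 20: 23 is prime.
t = 21: 23 is prime.
t = 22: 23 is prime.
t = 23: 23 is prime.
t = 24: 24 = 2 × 12; 25 = 5 × 5; 26 = 2 × 13; 27 = 3 × 9; 28 = 2 × 14 — all composite.
So t = 24 is the smallest counterexample.

t = 24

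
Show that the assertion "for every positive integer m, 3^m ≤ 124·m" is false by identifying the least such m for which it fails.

m = 7

m = 1: 3^m = 3 and 124·m = 124, so 3 ≤ 124.
m = 2: 3^m = 9 and 124·m = 248, so 9 ≤ 248.
m = 3: 3^m = 27 and 124·m = 372, so 27 ≤ 372.
m = 4: 3^m = 81 and 124·m = 496, so 81 ≤ 496.
m = 5: 3^m = 243 and 124·m = 620, so 243 ≤ 620.
m = 6: 3^m = 729 and 124·m = 744, so 729 ≤ 744.
m = 7: 3^m = 2187 and 124·m = 868, so 2187 > 868.
Hence m = 7 is a counterexample.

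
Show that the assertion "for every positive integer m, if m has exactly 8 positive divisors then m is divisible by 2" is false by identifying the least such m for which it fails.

We need the least positive integer m for which m has exactly 8 positive divisors but m is not divisible by 2.
The first 12 eligible values, up to m = 104, all satisfy the conclusion.
m = 105: τ(105) = 8; 105 mod 2 = 1.
Hence m = 105 is a counterexample.

m = 105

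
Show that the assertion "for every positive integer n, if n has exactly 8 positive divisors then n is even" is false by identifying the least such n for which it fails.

n = 105

A counterexample is any positive integer n such that n has exactly 8 positive divisors but n is odd; we check each in order.
The first 12 eligible values, up to n = 104, all satisfy the conclusion.
n = 105: divisors of 105: 1, 3, 5, 7, 15, 21, 35, 105; 105 is odd.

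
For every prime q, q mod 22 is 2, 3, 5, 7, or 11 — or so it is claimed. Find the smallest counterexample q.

The first 5 eligible values, up to q = 11, all satisfy the conclusion.
q = 13: 13 mod 22 = 13 — not in {2, 3, 5, 7, 11}.
Hence q = 13 is a counterexample.

q = 13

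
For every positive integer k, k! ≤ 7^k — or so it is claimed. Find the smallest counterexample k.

k = 17

For k = 1, 2, 3, 4, …, 14, 15, 16 the conclusion holds.
k = 17: k! = 355687428096000 and 7^k = 232630513987207, so 355687428096000 > 232630513987207.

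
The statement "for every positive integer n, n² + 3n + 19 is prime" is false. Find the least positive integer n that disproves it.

A counterexample is any positive integer n such that n² + 3n + 19 is not prime; we check each in order.
For n = 1, 2, 3, 4, …, 12, 13, 14 the conclusion holds.
n = 15: n² + 3n + 19 = 289 = 17 × 17, composite.

n = 15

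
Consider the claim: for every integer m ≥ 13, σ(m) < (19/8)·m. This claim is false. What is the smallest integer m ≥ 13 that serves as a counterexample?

A counterexample is any integer m ≥ 13 such that the claim fails; we check each in order.
For m = 13, 14, 15, 16, …, 21, 22, 23 the conclusion holds.
m = 24: σ(24) = 60; 60 ≥ 57.
Hence m = 24 is a counterexample.

m = 24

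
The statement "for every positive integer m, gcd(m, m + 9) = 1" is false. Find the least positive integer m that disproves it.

m = 1: gcd(1, 10) = 1.
m = 2: gcd(2, 11) = 1.
m = 3: gcd(3, 12) = 3.
So m = 3 is the smallest counterexample.

m = 3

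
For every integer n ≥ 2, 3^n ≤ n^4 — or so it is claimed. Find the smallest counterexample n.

n = 8

Check each integer n ≥ 2 in order until 3^n > n^4.
The first 6 eligible values, up to n = 7, all satisfy the conclusion.
n = 8: 3^n = 6561 and n^4 = 4096, so 6561 > 4096.
So n = 8 is the smallest counterexample.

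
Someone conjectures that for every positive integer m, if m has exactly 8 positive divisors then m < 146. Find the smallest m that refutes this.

We need the least positive integer m for which m has exactly 8 positive divisors but the claim fails.
The first 20 eligible values, up to m = 138, all satisfy the conclusion.
m = 152: τ(152) = 8; 152 ≥ 146.

m = 152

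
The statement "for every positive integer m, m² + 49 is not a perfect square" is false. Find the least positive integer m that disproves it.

A counterexample is any positive integer m such that m² + 49 is a perfect square; we check each in order.
The first 23 eligible values, up to m = 23, all satisfy the conclusion.
m = 24: 24² + 49 = 625 = 25², a perfect square.
Hence m = 24 is a counterexample.

m = 24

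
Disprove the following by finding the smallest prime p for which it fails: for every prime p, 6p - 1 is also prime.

p = 11

A counterexample is any prime p such that 6p - 1 is not prime; we check each in order.
p = 2: 6p - 1 = 11, prime.
p = 3: 6p - 1 = 17, prime.
p = 5: 6p - 1 = 29, prime.
p = 7: 6p - 1 = 41, prime.
p = 11: 6p - 1 = 65 = 5 × 13, not prime.
Hence p = 11 is a counterexample.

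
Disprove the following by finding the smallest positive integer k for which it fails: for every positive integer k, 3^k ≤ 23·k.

k = 1: 3^k = 3 and 23·k = 23, so 3 ≤ 23.
k = 2: 3^k = 9 and 23·k = 46, so 9 ≤ 46.
k = 3: 3^k = 27 and 23·k = 69, so 27 ≤ 69.
k = 4: 3^k = 81 and 23·k = 92, so 81 ≤ 92.
k = 5: 3^k = 243 and 23·k = 115, so 243 > 115.
Thus k = 5 disproves the claim, and no smaller k works.

k = 5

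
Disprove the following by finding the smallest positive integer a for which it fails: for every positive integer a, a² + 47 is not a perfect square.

a = 23

Check each positive integer a in order until a² + 47 is a perfect square.
For a = 1, 2, 3, 4, …, 20, 21, 22 the conclusion holds.
a = 23: 23² + 47 = 576 = 24², a perfect square.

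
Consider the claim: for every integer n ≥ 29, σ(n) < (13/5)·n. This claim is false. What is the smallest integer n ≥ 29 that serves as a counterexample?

For n = 29, 30, 31, 32, …, 57, 58, 59 the conclusion holds.
n = 60: σ(60) = 168; 168 ≥ 156.
Hence n = 60 is a counterexample.

n = 60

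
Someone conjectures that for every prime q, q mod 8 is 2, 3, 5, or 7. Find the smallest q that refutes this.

A counterexample is any prime q such that the claim fails; we check each in order.
q = 2: 2 mod 8 = 2.
q = 3: 3 mod 8 = 3.
q = 5: 5 mod 8 = 5.
q = 7: 7 mod 8 = 7.
q = 11: 11 mod 8 = 3.
q = 13: 13 mod 8 = 5.
q = 17: 17 mod 8 = 1 — not in {2, 3, 5, 7}.
Thus q = 17 disproves the claim, and no smaller q works.

q = 17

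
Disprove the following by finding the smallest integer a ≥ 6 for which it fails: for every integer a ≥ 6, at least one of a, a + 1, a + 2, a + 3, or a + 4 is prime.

a = 24

We need the least integer a ≥ 6 for which a, a + 1, a + 2, a + 3, a + 4 are all composite.
For a = 6, 7, 8, 9, …, 21, 22, 23 the conclusion holds.
a = 24: 24 = 2 × 12; 25 = 5 × 5; 26 = 2 × 13; 27 = 3 × 9; 28 = 2 × 14 — all composite.
So a = 24 is the smallest counterexample.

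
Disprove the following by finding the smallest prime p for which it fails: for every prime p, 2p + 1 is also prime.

We need the least prime p for which 2p + 1 is not prime.
For p = 2, 3, 5 the conclusion holds.
p = 7: 2p + 1 = 15 = 3 × 5, not prime.

p = 7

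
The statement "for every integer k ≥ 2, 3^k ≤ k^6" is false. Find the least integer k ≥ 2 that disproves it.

k = 15

Check each integer k ≥ 2 in order until 3^k > k^6.
The first 13 eligible values, up to k = 14, all satisfy the conclusion.
k = 15: 3^k = 14348907 and k^6 = 11390625, so 14348907 > 11390625.
Hence k = 15 is a counterexample.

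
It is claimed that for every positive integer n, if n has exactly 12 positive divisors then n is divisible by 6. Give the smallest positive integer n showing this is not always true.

n = 140

A counterexample is any positive integer n such that n has exactly 12 positive divisors but n is not divisible by 6; we check each in order.
For n = 60, 72, 84, 90, 96, 108, 126, 132 the conclusion holds.
n = 140: τ(140) = 12; 140 mod 6 = 2.
Thus n = 140 disproves the claim, and no smaller n works.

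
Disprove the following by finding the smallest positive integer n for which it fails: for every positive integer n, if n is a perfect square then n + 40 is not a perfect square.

A counterexample is any positive integer n such that n is a perfect square but n + 40 is a perfect square; we check each in order.
n = 1: 1 + 40 = 41, not a perfect square.
n = 4: 4 + 40 = 44, not a perfect square.
n = 9: 9 = 3² and 9 + 40 = 49 = 7².
Hence n = 9 is a counterexample.

n = 9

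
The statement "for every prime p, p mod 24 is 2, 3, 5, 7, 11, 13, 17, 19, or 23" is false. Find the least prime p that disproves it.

Check each prime p in order until the claim fails.
For p = 2, 3, 5, 7, …, 61, 67, 71 the conclusion holds.
p = 73: 73 mod 24 = 1 — not in {2, 3, 5, 7, 11, 13, 17, 19, 23}.

p = 73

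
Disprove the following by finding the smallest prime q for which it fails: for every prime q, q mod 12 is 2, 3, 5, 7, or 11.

We need the least prime q for which the claim fails.
q = 2: 2 mod 12 = 2.
q = 3: 3 mod 12 = 3.
q = 5: 5 mod 12 = 5.
q = 7: 7 mod 12 = 7.
q = 11: 11 mod 12 = 11.
q = 13: 13 mod 12 = 1 — not in {2, 3, 5, 7, 11}.

q = 13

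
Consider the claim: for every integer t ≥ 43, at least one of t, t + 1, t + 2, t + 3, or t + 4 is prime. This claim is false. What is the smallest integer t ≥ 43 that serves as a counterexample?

t = 48

We need the least integer t ≥ 43 for which t, t + 1, t + 2, t + 3, t + 4 are all composite.
The first 5 eligible values, up to t = 47, all satisfy the conclusion.
t = 48: 48 = 2 × 24; 49 = 7 × 7; 50 = 2 × 25; 51 = 3 × 17; 52 = 2 × 26 — all composite.
So t = 48 is the smallest counterexample.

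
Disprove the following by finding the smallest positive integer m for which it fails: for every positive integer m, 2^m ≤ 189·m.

m = 12

A counterexample is any positive integer m such that 2^m > 189·m; we check each in order.
The first 11 eligible values, up to m = 11, all satisfy the conclusion.
m = 12: 2^m = 4096 and 189·m = 2268, so 4096 > 2268.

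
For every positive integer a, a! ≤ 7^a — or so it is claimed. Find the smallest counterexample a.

A counterexample is any positive integer a such that a! > 7^a; we check each in order.
For a = 1, 2, 3, 4, …, 14, 15, 16 the conclusion holds.
a = 17: a! = 355687428096000 and 7^a = 232630513987207, so 355687428096000 > 232630513987207.

a = 17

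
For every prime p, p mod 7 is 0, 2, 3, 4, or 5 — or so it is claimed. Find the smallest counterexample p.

p = 13

Check each prime p in order until the claim fails.
For p = 2, 3, 5, 7, 11 the conclusion holds.
p = 13: 13 mod 7 = 6 — not in {0, 2, 3, 4, 5}.
So p = 13 is the smallest counterexample.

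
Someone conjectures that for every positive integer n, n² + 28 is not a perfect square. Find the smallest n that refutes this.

For n = 1, 2, 3, 4, 5 the conclusion holds.
n = 6: 6² + 28 = 64 = 8², a perfect square.

n = 6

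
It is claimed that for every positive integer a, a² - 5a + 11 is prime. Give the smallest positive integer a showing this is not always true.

We need the least positive integer a for which a² - 5a + 11 is not prime.
The first 6 eligible values, up to a = 6, all satisfy the conclusion.
a = 7: a² - 5a + 11 = 25 = 5 × 5, composite.
Hence a = 7 is a counterexample.

a = 7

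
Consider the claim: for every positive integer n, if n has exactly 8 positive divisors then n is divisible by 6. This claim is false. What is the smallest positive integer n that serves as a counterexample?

A counterexample is any positive integer n such that n has exactly 8 positive divisors but n is not divisible by 6; we check each in order.
For n = 24, 30 the conclusion holds.
n = 40: τ(40) = 8; 40 mod 6 = 4.

n = 40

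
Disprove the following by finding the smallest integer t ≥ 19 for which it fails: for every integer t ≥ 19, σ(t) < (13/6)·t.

We need the least integer t ≥ 19 for which the claim fails.
t = 19: σ(19) = 20; 20 < 247/6.
t = 20: σ(20) = 42; 42 < 130/3.
t = 21: σ(21) = 32; 32 < 91/2.
t = 22: σ(22) = 36; 36 < 143/3.
t = 23: σ(23) = 24; 24 < 299/6.
t = 24: σ(24) = 60; 60 ≥ 52.
Hence t = 24 is a counterexample.

t = 24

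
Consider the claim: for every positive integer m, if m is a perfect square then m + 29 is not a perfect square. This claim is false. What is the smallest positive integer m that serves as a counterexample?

For m = 1, 4, 9, 16, …, 121, 144, 169 the conclusion holds.
m = 196: 196 = 14² and 196 + 29 = 225 = 15².

m = 196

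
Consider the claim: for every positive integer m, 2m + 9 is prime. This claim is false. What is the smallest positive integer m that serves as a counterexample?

m = 3

Check each positive integer m in order until 2m + 9 is not prime.
For m = 1, 2 the conclusion holds.
m = 3: 2m + 9 = 15 = 3 × 5, composite.
Thus m = 3 disproves the claim, and no smaller m works.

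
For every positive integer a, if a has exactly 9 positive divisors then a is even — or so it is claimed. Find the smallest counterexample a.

a = 225

Check each positive integer a in order until a has exactly 9 positive divisors but a is odd.
a = 36: divisors of 36: 9 divisors; 36 is even.
a = 100: divisors of 100: 9 divisors; 100 is even.
a = 196: divisors of 196: 9 divisors; 196 is even.
a = 225: divisors of 225: 9 divisors; 225 is odd.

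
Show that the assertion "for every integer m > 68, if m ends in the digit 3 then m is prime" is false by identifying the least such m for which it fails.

m = 93

m = 73: 73 ends in 3 and is prime.
m = 83: 83 ends in 3 and is prime.
m = 93: 93 ends in 3; 93 = 3 × 31, composite.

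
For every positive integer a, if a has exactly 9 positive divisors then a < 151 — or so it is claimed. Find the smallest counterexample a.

a = 196

For a = 36, 100 the conclusion holds.
a = 196: τ(196) = 9; 196 ≥ 151.
Hence a = 196 is a counterexample.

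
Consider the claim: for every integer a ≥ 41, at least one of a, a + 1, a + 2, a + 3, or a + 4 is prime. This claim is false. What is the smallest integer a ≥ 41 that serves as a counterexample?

A counterexample is any integer a ≥ 41 such that a, a + 1, a + 2, a + 3, a + 4 are all composite; we check each in order.
For a = 41, 42, 43, 44, 45, 46, 47 the conclusion holds.
a = 48: 48 = 2 × 24; 49 = 7 × 7; 50 = 2 × 25; 51 = 3 × 17; 52 = 2 × 26 — all composite.

a = 48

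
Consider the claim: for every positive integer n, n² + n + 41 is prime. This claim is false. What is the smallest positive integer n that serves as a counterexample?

n = 40

A counterexample is any positive integer n such that n² + n + 41 is not prime; we check each in order.
For n = 1, 2, 3, 4, …, 37, 38, 39 the conclusion holds.
n = 40: n² + n + 41 = 1681 = 41 × 41, composite.
Hence n = 40 is a counterexample.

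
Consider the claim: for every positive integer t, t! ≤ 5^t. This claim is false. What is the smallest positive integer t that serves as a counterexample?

t = 12

The first 11 eligible values, up to t = 11, all satisfy the conclusion.
t = 12: t! = 479001600 and 5^t = 244140625, so 479001600 > 244140625.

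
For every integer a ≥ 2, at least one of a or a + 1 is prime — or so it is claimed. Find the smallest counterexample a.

a = 8

Check each integer a ≥ 2 in order until a, a + 1 are both composite.
a = 2: 2 is prime.
a = 3: 3 is prime.
a = 4: 5 is prime.
a = 5: 5 is prime.
a = 6: 7 is prime.
a = 7: 7 is prime.
a = 8: 8 = 2 × 4; 9 = 3 × 3 — both composite.
Thus a = 8 disproves the claim, and no smaller a works.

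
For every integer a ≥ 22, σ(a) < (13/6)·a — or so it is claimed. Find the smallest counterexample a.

a = 24

Check each integer a ≥ 22 in order until the claim fails.
For a = 22, 23 the conclusion holds.
a = 24: σ(24) = 60; 60 ≥ 52.
Thus a = 24 disproves the claim, and no smaller a works.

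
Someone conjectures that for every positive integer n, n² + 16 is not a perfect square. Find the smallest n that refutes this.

We need the least positive integer n for which n² + 16 is a perfect square.
n = 1: 1² + 16 = 17, not a perfect square.
n = 2: 2² + 16 = 20, not a perfect square.
n = 3: 3² + 16 = 25 = 5², a perfect square.
Hence n = 3 is a counterexample.

n = 3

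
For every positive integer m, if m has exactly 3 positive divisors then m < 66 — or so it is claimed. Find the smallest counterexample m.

For m = 4, 9, 25, 49 the conclusion holds.
m = 121: τ(121) = 3; 121 ≥ 66.
Hence m = 121 is a counterexample.

m = 121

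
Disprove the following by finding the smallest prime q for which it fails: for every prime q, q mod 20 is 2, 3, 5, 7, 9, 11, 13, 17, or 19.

We need the least prime q for which the claim fails.
For q = 2, 3, 5, 7, …, 29, 31, 37 the conclusion holds.
q = 41: 41 mod 20 = 1 — not in {2, 3, 5, 7, 9, 11, 13, 17, 19}.
So q = 41 is the smallest counterexample.

q = 41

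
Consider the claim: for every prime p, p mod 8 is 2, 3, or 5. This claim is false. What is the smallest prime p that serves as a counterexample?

p = 7

For p = 2, 3, 5 the conclusion holds.
p = 7: 7 mod 8 = 7 — not in {2, 3, 5}.
Thus p = 7 disproves the claim, and no smaller p works.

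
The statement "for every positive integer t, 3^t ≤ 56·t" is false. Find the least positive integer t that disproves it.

Check each positive integer t in order until 3^t > 56·t.
t = 1: 3^t = 3 and 56·t = 56, so 3 ≤ 56.
t = 2: 3^t = 9 and 56·t = 112, so 9 ≤ 112.
t = 3: 3^t = 27 and 56·t = 168, so 27 ≤ 168.
t = 4: 3^t = 81 and 56·t = 224, so 81 ≤ 224.
t = 5: 3^t = 243 and 56·t = 280, so 243 ≤ 280.
t = 6: 3^t = 729 and 56·t = 336, so 729 > 336.

t = 6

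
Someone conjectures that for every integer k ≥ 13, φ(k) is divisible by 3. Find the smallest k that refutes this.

k = 15

Check each integer k ≥ 13 in order until φ(k) is not divisible by 3.
For k = 13, 14 the conclusion holds.
k = 15: φ(15) = 8; 8 mod 3 = 2.
So k = 15 is the smallest counterexample.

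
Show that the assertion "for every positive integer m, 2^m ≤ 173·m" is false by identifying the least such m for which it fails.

m = 11

We need the least positive integer m for which 2^m > 173·m.
The first 10 eligible values, up to m = 10, all satisfy the conclusion.
m = 11: 2^m = 2048 and 173·m = 1903, so 2048 > 1903.
Hence m = 11 is a counterexample.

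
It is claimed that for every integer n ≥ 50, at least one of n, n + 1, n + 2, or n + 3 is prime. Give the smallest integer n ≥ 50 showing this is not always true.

We need the least integer n ≥ 50 for which n, n + 1, n + 2, n + 3 are all composite.
n = 50: 53 is prime.
n = 51: 53 is prime.
n = 52: 53 is prime.
n = 53: 53 is prime.
n = 54: 54 = 2 × 27; 55 = 5 × 11; 56 = 2 × 28; 57 = 3 × 19 — all composite.

n = 54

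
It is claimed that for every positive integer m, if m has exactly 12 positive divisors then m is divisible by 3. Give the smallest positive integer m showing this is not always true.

Check each positive integer m in order until m has exactly 12 positive divisors but m is not divisible by 3.
The first 8 eligible values, up to m = 132, all satisfy the conclusion.
m = 140: τ(140) = 12; 140 mod 3 = 2.
Thus m = 140 disproves the claim, and no smaller m works.

m = 140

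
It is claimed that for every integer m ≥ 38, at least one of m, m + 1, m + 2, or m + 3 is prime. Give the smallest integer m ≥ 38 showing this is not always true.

m = 48

We need the least integer m ≥ 38 for which m, m + 1, m + 2, m + 3 are all composite.
For m = 38, 39, 40, 41, 42, 43, 44, 45, 46, 47 the conclusion holds.
m = 48: 48 = 2 × 24; 49 = 7 × 7; 50 = 2 × 25; 51 = 3 × 17 — all composite.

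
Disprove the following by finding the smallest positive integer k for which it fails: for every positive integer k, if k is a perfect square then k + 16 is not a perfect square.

We need the least positive integer k for which k is a perfect square but k + 16 is a perfect square.
For k = 1, 4 the conclusion holds.
k = 9: 9 = 3² and 9 + 16 = 25 = 5².
Hence k = 9 is a counterexample.

k = 9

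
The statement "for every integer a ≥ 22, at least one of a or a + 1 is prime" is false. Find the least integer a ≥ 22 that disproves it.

We need the least integer a ≥ 22 for which a, a + 1 are both composite.
For a = 22, 23 the conclusion holds.
a = 24: 24 = 2 × 12; 25 = 5 × 5 — both composite.
Hence a = 24 is a counterexample.

a = 24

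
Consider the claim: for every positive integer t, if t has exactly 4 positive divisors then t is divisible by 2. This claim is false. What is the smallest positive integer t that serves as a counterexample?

t = 15

Check each positive integer t in order until t has exactly 4 positive divisors but t is not divisible by 2.
For t = 6, 8, 10, 14 the conclusion holds.
t = 15: τ(15) = 4; 15 mod 2 = 1.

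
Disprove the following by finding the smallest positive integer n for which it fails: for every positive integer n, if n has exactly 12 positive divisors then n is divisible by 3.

n = 140

n = 60: τ(60) = 12; 60 mod 3 = 0.
n = 72: τ(72) = 12; 72 mod 3 = 0.
n = 84: τ(84) = 12; 84 mod 3 = 0.
n = 90: τ(90) = 12; 90 mod 3 = 0.
n = 96: τ(96) = 12; 96 mod 3 = 0.
n = 108: τ(108) = 12; 108 mod 3 = 0.
n = 126: τ(126) = 12; 126 mod 3 = 0.
n = 132: τ(132) = 12; 132 mod 3 = 0.
n = 140: τ(140) = 12; 140 mod 3 = 2.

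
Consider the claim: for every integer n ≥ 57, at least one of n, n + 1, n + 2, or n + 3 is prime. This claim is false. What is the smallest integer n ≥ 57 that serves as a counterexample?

n = 62

Check each integer n ≥ 57 in order until n, n + 1, n + 2, n + 3 are all composite.
n = 57: 59 is prime.
n = 58: 59 is prime.
n = 59: 59 is prime.
n = 60: 61 is prime.
n = 61: 61 is prime.
n = 62: 62 = 2 × 31; 63 = 3 × 21; 64 = 2 × 32; 65 = 5 × 13 — all composite.
So n = 62 is the smallest counterexample.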